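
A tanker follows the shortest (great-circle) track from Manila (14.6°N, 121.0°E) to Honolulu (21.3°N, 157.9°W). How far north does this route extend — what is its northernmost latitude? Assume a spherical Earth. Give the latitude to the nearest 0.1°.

≈ 23.7°N

The great circle lies in the plane with unit normal n̂ = (p₁ × p₂)/|p₁ × p₂|.
Here n̂_z ≈ +0.916; the vertex latitude is φ_max = arccos|n̂_z| ≈ 23.7°.
Check via Clairaut: cos φ_max = |cos φ₁| · sin C = cos(14.6°)·sin(71.1°) ≈ 0.916, again giving ≈ 23.7°.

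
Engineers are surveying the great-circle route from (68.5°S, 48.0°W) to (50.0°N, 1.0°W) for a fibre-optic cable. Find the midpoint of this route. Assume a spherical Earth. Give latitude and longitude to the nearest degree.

Write both endpoints as unit vectors p₁, p₂ with components (cos φ cos λ, cos φ sin λ, sin φ).
The central angle between the endpoints is δ = arccos(p₁·p₂) ≈ 2.156 rad (123.5°).
Interpolate at f = 1/2 with slerp weights a = sin((1−f)δ)/sin δ ≈ 1.057, b = sin(fδ)/sin δ ≈ 1.057.
p = a·p₁ + b·p₂ ≈ (0.938, -0.300, -0.174); φ = arcsin(p_z) ≈ -10.00°, λ = atan2(p_y, p_x) ≈ -17.71°.

≈ (10°S, 18°W)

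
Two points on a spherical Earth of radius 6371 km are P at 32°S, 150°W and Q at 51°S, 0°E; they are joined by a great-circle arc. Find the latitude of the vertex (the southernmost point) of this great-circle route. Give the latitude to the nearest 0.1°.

≈ 74.5°S

The great circle lies in the plane with unit normal n̂ = (p₁ × p₂)/|p₁ × p₂|.
Here n̂_z ≈ +0.267; the vertex latitude is φ_max = arccos|n̂_z| ≈ 74.5°.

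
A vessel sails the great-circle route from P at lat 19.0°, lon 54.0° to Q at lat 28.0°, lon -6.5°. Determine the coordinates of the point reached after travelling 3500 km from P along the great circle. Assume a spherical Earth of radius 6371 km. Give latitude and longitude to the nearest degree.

≈ lat 27°, lon 21°

Convert each endpoint to a unit vector on the sphere (x = cos φ cos λ, y = cos φ sin λ, z = sin φ).
The central angle between the endpoints is δ = arccos(p₁·p₂) ≈ 0.972 rad (55.7°). The total great-circle distance is δ·R ≈ 0.972 × 6371 ≈ 6190 km, so the target fraction is f = 3500/6190 ≈ 0.565.
Interpolate at f ≈ 0.565 with slerp weights a = sin((1−f)δ)/sin δ ≈ 0.496, b = sin(fδ)/sin δ ≈ 0.632.
p = a·p₁ + b·p₂ ≈ (0.830, 0.316, 0.458); φ = arcsin(p_z) ≈ 27.28°, λ = atan2(p_y, p_x) ≈ 20.86°.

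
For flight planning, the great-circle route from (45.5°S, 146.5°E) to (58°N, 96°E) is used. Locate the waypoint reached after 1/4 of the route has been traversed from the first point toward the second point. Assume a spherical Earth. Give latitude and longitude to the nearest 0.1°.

≈ (19.6°S, 133.9°E)

From cos δ = sin φ₁ sin φ₂ + cos φ₁ cos φ₂ cos Δλ, the central angle is δ ≈ 1.948 rad (111.6°).
Interpolate at f = 1/4 with slerp weights a = sin((1−f)δ)/sin δ ≈ 1.069, b = sin(fδ)/sin δ ≈ 0.504.
p = a·p₁ + b·p₂ ≈ (-0.653, 0.679, -0.336); φ = arcsin(p_z) ≈ -19.61°, λ = atan2(p_y, p_x) ≈ 133.88°.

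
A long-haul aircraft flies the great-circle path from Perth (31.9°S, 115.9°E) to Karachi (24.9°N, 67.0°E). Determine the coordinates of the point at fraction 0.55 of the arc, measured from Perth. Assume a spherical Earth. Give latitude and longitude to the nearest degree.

Write both endpoints as unit vectors p₁, p₂ with components (cos φ cos λ, cos φ sin λ, sin φ).
The central angle between the endpoints is δ = arccos(p₁·p₂) ≈ 1.283 rad (73.5°).
Interpolate at f = 0.55 with slerp weights a = sin((1−f)δ)/sin δ ≈ 0.569, b = sin(fδ)/sin δ ≈ 0.676.
p = a·p₁ + b·p₂ ≈ (0.029, 0.999, -0.016); φ = arcsin(p_z) ≈ -0.92°, λ = atan2(p_y, p_x) ≈ 88.36°.

≈ (1°S, 88°E)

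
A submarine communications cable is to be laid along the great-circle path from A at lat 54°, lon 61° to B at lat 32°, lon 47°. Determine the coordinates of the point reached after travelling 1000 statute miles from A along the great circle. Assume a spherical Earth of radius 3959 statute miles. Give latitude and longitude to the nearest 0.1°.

Write both endpoints as unit vectors p₁, p₂ with components (cos φ cos λ, cos φ sin λ, sin φ).
The central angle between the endpoints is δ = arccos(p₁·p₂) ≈ 0.422 rad (24.2°). The total great-circle distance is δ·R ≈ 0.422 × 3959 ≈ 1670 mi, so the target fraction is f = 1000/1670 ≈ 0.599.
Interpolate at f ≈ 0.599 with slerp weights a = sin((1−f)δ)/sin δ ≈ 0.411, b = sin(fδ)/sin δ ≈ 0.611.
p = a·p₁ + b·p₂ ≈ (0.470, 0.590, 0.656); φ = arcsin(p_z) ≈ 41.01°, λ = atan2(p_y, p_x) ≈ 51.44°.

≈ lat 41.0°, lon 51.4°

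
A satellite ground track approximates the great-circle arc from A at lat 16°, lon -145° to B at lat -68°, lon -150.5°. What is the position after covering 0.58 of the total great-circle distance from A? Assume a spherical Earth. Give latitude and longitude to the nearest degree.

≈ lat -33°, lon -147°

Convert each endpoint to a unit vector on the sphere (x = cos φ cos λ, y = cos φ sin λ, z = sin φ).
The central angle between the endpoints is δ = arccos(p₁·p₂) ≈ 1.468 rad (84.1°).
Interpolate at f = 0.58 with slerp weights a = sin((1−f)δ)/sin δ ≈ 0.581, b = sin(fδ)/sin δ ≈ 0.756.
p = a·p₁ + b·p₂ ≈ (-0.704, -0.460, -0.541); φ = arcsin(p_z) ≈ -32.74°, λ = atan2(p_y, p_x) ≈ -146.85°.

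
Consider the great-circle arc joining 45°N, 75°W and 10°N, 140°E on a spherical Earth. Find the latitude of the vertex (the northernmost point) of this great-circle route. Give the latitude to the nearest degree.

≈ 63°N

The great circle lies in the plane with unit normal n̂ = (p₁ × p₂)/|p₁ × p₂|.
Here n̂_z ≈ -0.447; the vertex latitude is φ_max = arccos|n̂_z| ≈ 63.5°.
Check via Clairaut: cos φ_max = |cos φ₁| · sin C = cos(45.0°)·sin(39.2°) ≈ 0.447, again giving ≈ 63.5°.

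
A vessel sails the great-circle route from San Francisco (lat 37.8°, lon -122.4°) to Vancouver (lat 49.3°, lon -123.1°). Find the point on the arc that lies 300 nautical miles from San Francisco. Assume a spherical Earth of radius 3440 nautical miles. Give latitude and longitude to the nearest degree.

Convert each endpoint to a unit vector on the sphere (x = cos φ cos λ, y = cos φ sin λ, z = sin φ).
The central angle between the endpoints is δ = arccos(p₁·p₂) ≈ 0.201 rad (11.5°). The total great-circle distance is δ·R ≈ 0.201 × 3440 ≈ 691 nmi, so the target fraction is f = 300/691 ≈ 0.434.
Interpolate at f ≈ 0.434 with slerp weights a = sin((1−f)δ)/sin δ ≈ 0.569, b = sin(fδ)/sin δ ≈ 0.436.
p = a·p₁ + b·p₂ ≈ (-0.396, -0.618, 0.679); φ = arcsin(p_z) ≈ 42.79°, λ = atan2(p_y, p_x) ≈ -122.67°.

≈ lat 43°, lon -123°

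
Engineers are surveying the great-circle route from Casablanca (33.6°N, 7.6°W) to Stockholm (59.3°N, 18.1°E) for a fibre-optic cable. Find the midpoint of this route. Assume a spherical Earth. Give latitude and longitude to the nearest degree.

≈ 47°N, 2°E

From cos δ = sin φ₁ sin φ₂ + cos φ₁ cos φ₂ cos Δλ, the central angle is δ ≈ 0.537 rad (30.8°).
Interpolate at f = 1/2 with slerp weights a = sin((1−f)δ)/sin δ ≈ 0.519, b = sin(fδ)/sin δ ≈ 0.519.
p = a·p₁ + b·p₂ ≈ (0.680, 0.025, 0.733); φ = arcsin(p_z) ≈ 47.13°, λ = atan2(p_y, p_x) ≈ 2.12°.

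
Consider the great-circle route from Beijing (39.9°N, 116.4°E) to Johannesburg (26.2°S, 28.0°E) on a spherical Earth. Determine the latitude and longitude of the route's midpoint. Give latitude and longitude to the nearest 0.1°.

≈ (9.5°N, 67.9°E)

Convert each endpoint to a unit vector on the sphere (x = cos φ cos λ, y = cos φ sin λ, z = sin φ).
The central angle between the endpoints is δ = arccos(p₁·p₂) ≈ 1.838 rad (105.3°).
Interpolate at f = 1/2 with slerp weights a = sin((1−f)δ)/sin δ ≈ 0.824, b = sin(fδ)/sin δ ≈ 0.824.
p = a·p₁ + b·p₂ ≈ (0.372, 0.914, 0.165); φ = arcsin(p_z) ≈ 9.49°, λ = atan2(p_y, p_x) ≈ 67.85°.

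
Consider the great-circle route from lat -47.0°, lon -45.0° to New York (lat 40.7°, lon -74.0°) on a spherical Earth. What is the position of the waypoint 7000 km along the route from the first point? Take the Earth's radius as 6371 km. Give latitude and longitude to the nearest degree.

≈ lat 13°, lon -65°

Write both endpoints as unit vectors p₁, p₂ with components (cos φ cos λ, cos φ sin λ, sin φ).
The central angle between the endpoints is δ = arccos(p₁·p₂) ≈ 1.595 rad (91.4°). The total great-circle distance is δ·R ≈ 1.595 × 6371 ≈ 10165 km, so the target fraction is f = 7000/10165 ≈ 0.689.
Interpolate at f ≈ 0.689 with slerp weights a = sin((1−f)δ)/sin δ ≈ 0.477, b = sin(fδ)/sin δ ≈ 0.891.
p = a·p₁ + b·p₂ ≈ (0.416, -0.879, 0.232); φ = arcsin(p_z) ≈ 13.43°, λ = atan2(p_y, p_x) ≈ -64.67°.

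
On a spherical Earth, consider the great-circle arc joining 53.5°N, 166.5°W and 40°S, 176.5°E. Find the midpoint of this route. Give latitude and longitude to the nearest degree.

Convert each endpoint to a unit vector on the sphere (x = cos φ cos λ, y = cos φ sin λ, z = sin φ).
The central angle between the endpoints is δ = arccos(p₁·p₂) ≈ 1.652 rad (94.6°).
Interpolate at f = 1/2 with slerp weights a = sin((1−f)δ)/sin δ ≈ 0.738, b = sin(fδ)/sin δ ≈ 0.738.
p = a·p₁ + b·p₂ ≈ (-0.991, -0.068, 0.119); φ = arcsin(p_z) ≈ 6.82°, λ = atan2(p_y, p_x) ≈ -176.08°.

≈ 7°N, 176°W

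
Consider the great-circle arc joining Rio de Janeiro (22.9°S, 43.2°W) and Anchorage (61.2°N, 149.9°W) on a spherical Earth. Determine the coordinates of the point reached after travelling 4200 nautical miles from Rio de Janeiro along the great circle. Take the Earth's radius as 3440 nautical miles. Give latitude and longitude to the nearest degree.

Write both endpoints as unit vectors p₁, p₂ with components (cos φ cos λ, cos φ sin λ, sin φ).
The central angle between the endpoints is δ = arccos(p₁·p₂) ≈ 2.058 rad (117.9°). The total great-circle distance is δ·R ≈ 2.058 × 3440 ≈ 7081 nmi, so the target fraction is f = 4200/7081 ≈ 0.593.
Interpolate at f ≈ 0.593 with slerp weights a = sin((1−f)δ)/sin δ ≈ 0.841, b = sin(fδ)/sin δ ≈ 1.063.
p = a·p₁ + b·p₂ ≈ (0.122, -0.787, 0.605); φ = arcsin(p_z) ≈ 37.20°, λ = atan2(p_y, p_x) ≈ -81.22°.

≈ 37°N, 81°W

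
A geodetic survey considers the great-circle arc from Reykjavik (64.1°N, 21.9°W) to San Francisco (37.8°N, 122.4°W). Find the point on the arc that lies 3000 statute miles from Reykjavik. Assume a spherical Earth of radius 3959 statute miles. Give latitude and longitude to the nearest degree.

≈ 52°N, 109°W

Write both endpoints as unit vectors p₁, p₂ with components (cos φ cos λ, cos φ sin λ, sin φ).
The central angle between the endpoints is δ = arccos(p₁·p₂) ≈ 1.060 rad (60.8°). The total great-circle distance is δ·R ≈ 1.060 × 3959 ≈ 4198 mi, so the target fraction is f = 3000/4198 ≈ 0.715.
Interpolate at f ≈ 0.715 with slerp weights a = sin((1−f)δ)/sin δ ≈ 0.342, b = sin(fδ)/sin δ ≈ 0.788.
p = a·p₁ + b·p₂ ≈ (-0.195, -0.581, 0.790); φ = arcsin(p_z) ≈ 52.19°, λ = atan2(p_y, p_x) ≈ -108.55°.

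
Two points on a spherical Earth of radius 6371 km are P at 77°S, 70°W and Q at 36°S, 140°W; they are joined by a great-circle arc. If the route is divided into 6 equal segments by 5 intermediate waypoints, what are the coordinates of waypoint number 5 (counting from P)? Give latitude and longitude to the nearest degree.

Convert each endpoint to a unit vector on the sphere (x = cos φ cos λ, y = cos φ sin λ, z = sin φ).
The central angle between the endpoints is δ = arccos(p₁·p₂) ≈ 0.883 rad (50.6°).
Interpolate at f = 5/6 with slerp weights a = sin((1−f)δ)/sin δ ≈ 0.190, b = sin(fδ)/sin δ ≈ 0.869.
p = a·p₁ + b·p₂ ≈ (-0.524, -0.492, -0.696); φ = arcsin(p_z) ≈ -44.07°, λ = atan2(p_y, p_x) ≈ -136.80°.

≈ 44°S, 137°W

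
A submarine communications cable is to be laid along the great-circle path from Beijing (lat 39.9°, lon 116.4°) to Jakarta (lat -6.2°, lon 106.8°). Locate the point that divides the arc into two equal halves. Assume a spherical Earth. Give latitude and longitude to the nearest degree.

Convert each endpoint to a unit vector on the sphere (x = cos φ cos λ, y = cos φ sin λ, z = sin φ).
The central angle between the endpoints is δ = arccos(p₁·p₂) ≈ 0.819 rad (46.9°).
Interpolate at f = 1/2 with slerp weights a = sin((1−f)δ)/sin δ ≈ 0.545, b = sin(fδ)/sin δ ≈ 0.545.
p = a·p₁ + b·p₂ ≈ (-0.343, 0.893, 0.291); φ = arcsin(p_z) ≈ 16.90°, λ = atan2(p_y, p_x) ≈ 110.98°.

≈ lat 17°, lon 111°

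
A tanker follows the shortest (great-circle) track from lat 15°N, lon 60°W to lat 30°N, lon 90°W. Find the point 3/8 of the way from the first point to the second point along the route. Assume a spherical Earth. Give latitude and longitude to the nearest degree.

The haversine formula gives a central angle δ ≈ 0.547 rad (31.4°) between the endpoints.
Interpolate at f = 3/8 with slerp weights a = sin((1−f)δ)/sin δ ≈ 0.645, b = sin(fδ)/sin δ ≈ 0.392.
p = a·p₁ + b·p₂ ≈ (0.311, -0.878, 0.363); φ = arcsin(p_z) ≈ 21.26°, λ = atan2(p_y, p_x) ≈ -70.48°.

≈ lat 21°N, lon 70°W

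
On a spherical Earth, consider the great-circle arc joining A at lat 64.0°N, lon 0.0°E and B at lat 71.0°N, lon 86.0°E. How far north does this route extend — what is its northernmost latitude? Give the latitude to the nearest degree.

≈ 74°N

The great circle lies in the plane with unit normal n̂ = (p₁ × p₂)/|p₁ × p₂|.
Here n̂_z ≈ +0.279; the vertex latitude is φ_max = arccos|n̂_z| ≈ 73.8°.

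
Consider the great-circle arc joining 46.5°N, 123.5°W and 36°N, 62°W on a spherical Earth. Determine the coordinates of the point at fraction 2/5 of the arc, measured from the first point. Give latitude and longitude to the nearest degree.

≈ 47°N, 97°W

Convert each endpoint to a unit vector on the sphere (x = cos φ cos λ, y = cos φ sin λ, z = sin φ).
The central angle between the endpoints is δ = arccos(p₁·p₂) ≈ 0.806 rad (46.2°).
Interpolate at f = 2/5 with slerp weights a = sin((1−f)δ)/sin δ ≈ 0.644, b = sin(fδ)/sin δ ≈ 0.439.
p = a·p₁ + b·p₂ ≈ (-0.078, -0.684, 0.726); φ = arcsin(p_z) ≈ 46.52°, λ = atan2(p_y, p_x) ≈ -96.51°.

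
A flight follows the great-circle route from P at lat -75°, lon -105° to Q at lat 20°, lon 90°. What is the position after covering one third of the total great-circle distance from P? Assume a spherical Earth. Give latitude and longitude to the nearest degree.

Convert each endpoint to a unit vector on the sphere (x = cos φ cos λ, y = cos φ sin λ, z = sin φ).
The central angle between the endpoints is δ = arccos(p₁·p₂) ≈ 2.172 rad (124.4°).
Interpolate at f = 1/3 with slerp weights a = sin((1−f)δ)/sin δ ≈ 1.203, b = sin(fδ)/sin δ ≈ 0.803.
p = a·p₁ + b·p₂ ≈ (-0.081, 0.454, -0.888); φ = arcsin(p_z) ≈ -62.56°, λ = atan2(p_y, p_x) ≈ 100.07°.

≈ lat -63°, lon 100°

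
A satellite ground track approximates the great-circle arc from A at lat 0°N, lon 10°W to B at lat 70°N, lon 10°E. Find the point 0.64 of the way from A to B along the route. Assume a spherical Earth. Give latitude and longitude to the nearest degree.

≈ lat 45°N, lon 3°W

Write both endpoints as unit vectors p₁, p₂ with components (cos φ cos λ, cos φ sin λ, sin φ).
The central angle between the endpoints is δ = arccos(p₁·p₂) ≈ 1.244 rad (71.3°).
Interpolate at f = 0.64 with slerp weights a = sin((1−f)δ)/sin δ ≈ 0.457, b = sin(fδ)/sin δ ≈ 0.755.
p = a·p₁ + b·p₂ ≈ (0.704, -0.035, 0.709); φ = arcsin(p_z) ≈ 45.16°, λ = atan2(p_y, p_x) ≈ -2.81°.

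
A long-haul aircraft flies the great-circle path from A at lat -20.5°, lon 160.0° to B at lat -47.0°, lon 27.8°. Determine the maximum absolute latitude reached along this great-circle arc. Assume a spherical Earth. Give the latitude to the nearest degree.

≈ -61°

The great circle lies in the plane with unit normal n̂ = (p₁ × p₂)/|p₁ × p₂|.
Here n̂_z ≈ -0.480; the vertex latitude is φ_max = arccos|n̂_z| ≈ 61.3°.
Check via Clairaut: cos φ_max = |cos φ₁| · sin C = cos(20.5°)·sin(149.1°) ≈ 0.480, again giving ≈ 61.3°.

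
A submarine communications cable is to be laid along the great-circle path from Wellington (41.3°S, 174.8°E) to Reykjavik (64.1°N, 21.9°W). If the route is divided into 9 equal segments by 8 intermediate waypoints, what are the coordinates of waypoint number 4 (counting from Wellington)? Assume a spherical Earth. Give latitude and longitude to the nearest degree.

Convert each endpoint to a unit vector on the sphere (x = cos φ cos λ, y = cos φ sin λ, z = sin φ).
The central angle between the endpoints is δ = arccos(p₁·p₂) ≈ 2.709 rad (155.2°).
Interpolate at f = 4/9 with slerp weights a = sin((1−f)δ)/sin δ ≈ 2.382, b = sin(fδ)/sin δ ≈ 2.228.
p = a·p₁ + b·p₂ ≈ (-0.879, -0.201, 0.433); φ = arcsin(p_z) ≈ 25.63°, λ = atan2(p_y, p_x) ≈ -167.13°.

≈ 26°N, 167°W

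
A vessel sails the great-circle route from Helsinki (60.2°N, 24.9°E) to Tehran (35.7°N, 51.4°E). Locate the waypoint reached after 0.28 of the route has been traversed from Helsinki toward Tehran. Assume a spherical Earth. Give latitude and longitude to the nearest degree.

Write both endpoints as unit vectors p₁, p₂ with components (cos φ cos λ, cos φ sin λ, sin φ).
The central angle between the endpoints is δ = arccos(p₁·p₂) ≈ 0.521 rad (29.8°).
Interpolate at f = 0.28 with slerp weights a = sin((1−f)δ)/sin δ ≈ 0.736, b = sin(fδ)/sin δ ≈ 0.292.
p = a·p₁ + b·p₂ ≈ (0.480, 0.339, 0.809); φ = arcsin(p_z) ≈ 54.01°, λ = atan2(p_y, p_x) ≈ 35.27°.

≈ 54°N, 35°E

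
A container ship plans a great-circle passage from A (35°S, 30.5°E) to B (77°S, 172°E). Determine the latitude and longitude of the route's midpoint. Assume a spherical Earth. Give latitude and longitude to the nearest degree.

Convert each endpoint to a unit vector on the sphere (x = cos φ cos λ, y = cos φ sin λ, z = sin φ).
The central angle between the endpoints is δ = arccos(p₁·p₂) ≈ 1.143 rad (65.5°).
Interpolate at f = 1/2 with slerp weights a = sin((1−f)δ)/sin δ ≈ 0.595, b = sin(fδ)/sin δ ≈ 0.595.
p = a·p₁ + b·p₂ ≈ (0.287, 0.266, -0.920); φ = arcsin(p_z) ≈ -66.97°, λ = atan2(p_y, p_x) ≈ 42.78°.

≈ (67°S, 43°E)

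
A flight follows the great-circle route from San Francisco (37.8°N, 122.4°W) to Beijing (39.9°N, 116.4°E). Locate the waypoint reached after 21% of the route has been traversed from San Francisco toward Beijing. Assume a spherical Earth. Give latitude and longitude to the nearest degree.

Convert each endpoint to a unit vector on the sphere (x = cos φ cos λ, y = cos φ sin λ, z = sin φ).
The central angle between the endpoints is δ = arccos(p₁·p₂) ≈ 1.492 rad (85.5°).
Interpolate at f = 0.21 with slerp weights a = sin((1−f)δ)/sin δ ≈ 0.927, b = sin(fδ)/sin δ ≈ 0.309.
p = a·p₁ + b·p₂ ≈ (-0.498, -0.406, 0.766); φ = arcsin(p_z) ≈ 50.03°, λ = atan2(p_y, p_x) ≈ -140.81°.

≈ (50°N, 141°W)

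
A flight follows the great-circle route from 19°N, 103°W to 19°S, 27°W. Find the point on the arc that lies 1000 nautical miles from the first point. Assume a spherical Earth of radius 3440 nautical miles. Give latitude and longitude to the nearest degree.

Convert each endpoint to a unit vector on the sphere (x = cos φ cos λ, y = cos φ sin λ, z = sin φ).
The central angle between the endpoints is δ = arccos(p₁·p₂) ≈ 1.460 rad (83.7°). The total great-circle distance is δ·R ≈ 1.460 × 3440 ≈ 5023 nmi, so the target fraction is f = 1000/5023 ≈ 0.199.
Interpolate at f ≈ 0.199 with slerp weights a = sin((1−f)δ)/sin δ ≈ 0.926, b = sin(fδ)/sin δ ≈ 0.288.
p = a·p₁ + b·p₂ ≈ (0.046, -0.977, 0.208); φ = arcsin(p_z) ≈ 11.99°, λ = atan2(p_y, p_x) ≈ -87.31°.

≈ 12°N, 87°W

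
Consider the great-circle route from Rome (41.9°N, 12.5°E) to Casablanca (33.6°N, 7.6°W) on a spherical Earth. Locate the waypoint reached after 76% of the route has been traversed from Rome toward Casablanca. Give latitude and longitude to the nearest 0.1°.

The haversine formula gives a central angle δ ≈ 0.312 rad (17.9°) between the endpoints.
Interpolate at f = 0.76 with slerp weights a = sin((1−f)δ)/sin δ ≈ 0.244, b = sin(fδ)/sin δ ≈ 0.765.
p = a·p₁ + b·p₂ ≈ (0.809, -0.045, 0.586); φ = arcsin(p_z) ≈ 35.89°, λ = atan2(p_y, p_x) ≈ -3.19°.

≈ 35.9°N, 3.2°W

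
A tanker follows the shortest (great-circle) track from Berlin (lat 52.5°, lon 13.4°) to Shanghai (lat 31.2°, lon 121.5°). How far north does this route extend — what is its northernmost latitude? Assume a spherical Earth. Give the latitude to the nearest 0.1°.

≈ 59.3°

The great circle lies in the plane with unit normal n̂ = (p₁ × p₂)/|p₁ × p₂|.
Here n̂_z ≈ +0.511; the vertex latitude is φ_max = arccos|n̂_z| ≈ 59.3°.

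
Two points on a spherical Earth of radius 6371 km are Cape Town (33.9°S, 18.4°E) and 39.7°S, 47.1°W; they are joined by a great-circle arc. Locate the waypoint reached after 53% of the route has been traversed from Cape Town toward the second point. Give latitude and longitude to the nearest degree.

From cos δ = sin φ₁ sin φ₂ + cos φ₁ cos φ₂ cos Δλ, the central angle is δ ≈ 0.901 rad (51.6°).
Interpolate at f = 0.53 with slerp weights a = sin((1−f)δ)/sin δ ≈ 0.524, b = sin(fδ)/sin δ ≈ 0.586.
p = a·p₁ + b·p₂ ≈ (0.720, -0.193, -0.667); φ = arcsin(p_z) ≈ -41.82°, λ = atan2(p_y, p_x) ≈ -15.01°.

≈ 42°S, 15°W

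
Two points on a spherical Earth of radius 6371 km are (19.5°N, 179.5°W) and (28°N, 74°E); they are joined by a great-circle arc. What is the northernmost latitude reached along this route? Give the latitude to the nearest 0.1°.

≈ 36.8°N

The great circle lies in the plane with unit normal n̂ = (p₁ × p₂)/|p₁ × p₂|.
Here n̂_z ≈ -0.801; the vertex latitude is φ_max = arccos|n̂_z| ≈ 36.8°.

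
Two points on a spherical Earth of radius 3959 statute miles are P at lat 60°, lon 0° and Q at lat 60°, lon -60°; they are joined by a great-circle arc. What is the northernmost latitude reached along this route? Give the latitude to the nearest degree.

≈ 63°

The great circle lies in the plane with unit normal n̂ = (p₁ × p₂)/|p₁ × p₂|.
Here n̂_z ≈ -0.447; the vertex latitude is φ_max = arccos|n̂_z| ≈ 63.4°.
Check via Clairaut: cos φ_max = |cos φ₁| · sin C = cos(60.0°)·sin(63.4°) ≈ 0.447, again giving ≈ 63.4°.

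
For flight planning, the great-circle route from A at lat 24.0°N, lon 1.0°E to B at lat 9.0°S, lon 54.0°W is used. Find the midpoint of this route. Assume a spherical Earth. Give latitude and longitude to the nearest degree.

The haversine formula gives a central angle δ ≈ 1.100 rad (63.0°) between the endpoints.
Interpolate at f = 1/2 with slerp weights a = sin((1−f)δ)/sin δ ≈ 0.586, b = sin(fδ)/sin δ ≈ 0.586.
p = a·p₁ + b·p₂ ≈ (0.876, -0.459, 0.147); φ = arcsin(p_z) ≈ 8.44°, λ = atan2(p_y, p_x) ≈ -27.66°.

≈ lat 8°N, lon 28°W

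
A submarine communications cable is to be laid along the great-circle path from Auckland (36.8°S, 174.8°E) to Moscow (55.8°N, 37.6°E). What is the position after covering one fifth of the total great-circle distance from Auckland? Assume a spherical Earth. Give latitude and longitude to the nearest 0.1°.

From cos δ = sin φ₁ sin φ₂ + cos φ₁ cos φ₂ cos Δλ, the central angle is δ ≈ 2.542 rad (145.7°).
Interpolate at f = 1/5 with slerp weights a = sin((1−f)δ)/sin δ ≈ 1.586, b = sin(fδ)/sin δ ≈ 0.863.
p = a·p₁ + b·p₂ ≈ (-0.880, 0.411, -0.236); φ = arcsin(p_z) ≈ -13.67°, λ = atan2(p_y, p_x) ≈ 154.97°.

≈ 13.7°S, 155.0°E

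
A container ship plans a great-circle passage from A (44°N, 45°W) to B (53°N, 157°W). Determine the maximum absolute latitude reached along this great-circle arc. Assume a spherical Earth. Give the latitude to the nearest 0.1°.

The great circle lies in the plane with unit normal n̂ = (p₁ × p₂)/|p₁ × p₂|.
Here n̂_z ≈ -0.436; the vertex latitude is φ_max = arccos|n̂_z| ≈ 64.1°.

≈ 64.1°N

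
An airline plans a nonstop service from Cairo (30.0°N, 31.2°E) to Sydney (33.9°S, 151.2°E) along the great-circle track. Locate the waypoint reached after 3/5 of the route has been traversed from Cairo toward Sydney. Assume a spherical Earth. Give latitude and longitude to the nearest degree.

Write both endpoints as unit vectors p₁, p₂ with components (cos φ cos λ, cos φ sin λ, sin φ).
The central angle between the endpoints is δ = arccos(p₁·p₂) ≈ 2.263 rad (129.7°).
Interpolate at f = 3/5 with slerp weights a = sin((1−f)δ)/sin δ ≈ 1.022, b = sin(fδ)/sin δ ≈ 1.270.
p = a·p₁ + b·p₂ ≈ (-0.167, 0.966, -0.197); φ = arcsin(p_z) ≈ -11.38°, λ = atan2(p_y, p_x) ≈ 99.78°.

≈ 11°S, 100°E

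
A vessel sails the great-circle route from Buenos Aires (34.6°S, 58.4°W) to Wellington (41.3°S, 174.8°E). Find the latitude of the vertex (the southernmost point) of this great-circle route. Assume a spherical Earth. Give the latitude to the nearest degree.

≈ 60°S

The great circle lies in the plane with unit normal n̂ = (p₁ × p₂)/|p₁ × p₂|.
Here n̂_z ≈ -0.495; the vertex latitude is φ_max = arccos|n̂_z| ≈ 60.3°.
Check via Clairaut: cos φ_max = |cos φ₁| · sin C = cos(34.6°)·sin(143.0°) ≈ 0.495, again giving ≈ 60.3°.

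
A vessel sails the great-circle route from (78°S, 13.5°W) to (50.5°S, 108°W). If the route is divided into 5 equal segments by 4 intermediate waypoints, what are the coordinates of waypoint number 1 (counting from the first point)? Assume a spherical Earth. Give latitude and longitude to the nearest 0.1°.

≈ (77.7°S, 54.2°W)

The haversine formula gives a central angle δ ≈ 0.731 rad (41.9°) between the endpoints.
Interpolate at f = 1/5 with slerp weights a = sin((1−f)δ)/sin δ ≈ 0.827, b = sin(fδ)/sin δ ≈ 0.218.
p = a·p₁ + b·p₂ ≈ (0.124, -0.172, -0.977); φ = arcsin(p_z) ≈ -77.74°, λ = atan2(p_y, p_x) ≈ -54.17°.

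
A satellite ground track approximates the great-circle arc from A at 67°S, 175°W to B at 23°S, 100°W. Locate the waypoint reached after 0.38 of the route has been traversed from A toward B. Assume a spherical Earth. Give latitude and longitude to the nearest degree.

Convert each endpoint to a unit vector on the sphere (x = cos φ cos λ, y = cos φ sin λ, z = sin φ).
The central angle between the endpoints is δ = arccos(p₁·p₂) ≈ 1.101 rad (63.1°).
Interpolate at f = 0.38 with slerp weights a = sin((1−f)δ)/sin δ ≈ 0.707, b = sin(fδ)/sin δ ≈ 0.456.
p = a·p₁ + b·p₂ ≈ (-0.348, -0.437, -0.829); φ = arcsin(p_z) ≈ -56.02°, λ = atan2(p_y, p_x) ≈ -128.54°.

≈ 56°S, 129°W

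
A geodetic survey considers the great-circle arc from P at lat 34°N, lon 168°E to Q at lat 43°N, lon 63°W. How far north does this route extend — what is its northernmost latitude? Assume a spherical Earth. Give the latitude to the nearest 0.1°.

The great circle lies in the plane with unit normal n̂ = (p₁ × p₂)/|p₁ × p₂|.
Here n̂_z ≈ +0.471; the vertex latitude is φ_max = arccos|n̂_z| ≈ 61.9°.
Check via Clairaut: cos φ_max = |cos φ₁| · sin C = cos(34.0°)·sin(34.6°) ≈ 0.471, again giving ≈ 61.9°.

≈ 61.9°N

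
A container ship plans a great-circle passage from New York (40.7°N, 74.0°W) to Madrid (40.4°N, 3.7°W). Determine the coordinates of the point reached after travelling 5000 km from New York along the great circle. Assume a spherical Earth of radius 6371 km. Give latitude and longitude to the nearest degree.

≈ 43°N, 12°W

Write both endpoints as unit vectors p₁, p₂ with components (cos φ cos λ, cos φ sin λ, sin φ).
The central angle between the endpoints is δ = arccos(p₁·p₂) ≈ 0.906 rad (51.9°). The total great-circle distance is δ·R ≈ 0.906 × 6371 ≈ 5769 km, so the target fraction is f = 5000/5769 ≈ 0.867.
Interpolate at f ≈ 0.867 with slerp weights a = sin((1−f)δ)/sin δ ≈ 0.153, b = sin(fδ)/sin δ ≈ 0.898.
p = a·p₁ + b·p₂ ≈ (0.715, -0.156, 0.682); φ = arcsin(p_z) ≈ 43.00°, λ = atan2(p_y, p_x) ≈ -12.29°.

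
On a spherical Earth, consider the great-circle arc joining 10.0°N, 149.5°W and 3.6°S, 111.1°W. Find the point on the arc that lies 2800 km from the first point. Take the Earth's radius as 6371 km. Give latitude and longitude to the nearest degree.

≈ 2°N, 126°W

From cos δ = sin φ₁ sin φ₂ + cos φ₁ cos φ₂ cos Δλ, the central angle is δ ≈ 0.708 rad (40.6°). The total great-circle distance is δ·R ≈ 0.708 × 6371 ≈ 4514 km, so the target fraction is f = 2800/4514 ≈ 0.620.
Interpolate at f ≈ 0.620 with slerp weights a = sin((1−f)δ)/sin δ ≈ 0.408, b = sin(fδ)/sin δ ≈ 0.654.
p = a·p₁ + b·p₂ ≈ (-0.581, -0.813, 0.030); φ = arcsin(p_z) ≈ 1.71°, λ = atan2(p_y, p_x) ≈ -125.57°.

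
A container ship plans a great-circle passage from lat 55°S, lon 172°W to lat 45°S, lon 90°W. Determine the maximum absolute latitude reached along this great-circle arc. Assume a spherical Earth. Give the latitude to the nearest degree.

The great circle lies in the plane with unit normal n̂ = (p₁ × p₂)/|p₁ × p₂|.
Here n̂_z ≈ +0.520; the vertex latitude is φ_max = arccos|n̂_z| ≈ 58.6°.
Check via Clairaut: cos φ_max = |cos φ₁| · sin C = cos(55.0°)·sin(114.9°) ≈ 0.520, again giving ≈ 58.6°.

≈ 59°S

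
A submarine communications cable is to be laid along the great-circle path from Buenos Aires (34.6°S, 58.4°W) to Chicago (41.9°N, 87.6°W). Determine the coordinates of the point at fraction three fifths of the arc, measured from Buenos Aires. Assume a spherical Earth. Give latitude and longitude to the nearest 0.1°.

Write both endpoints as unit vectors p₁, p₂ with components (cos φ cos λ, cos φ sin λ, sin φ).
The central angle between the endpoints is δ = arccos(p₁·p₂) ≈ 1.415 rad (81.0°).
Interpolate at f = 3/5 with slerp weights a = sin((1−f)δ)/sin δ ≈ 0.543, b = sin(fδ)/sin δ ≈ 0.760.
p = a·p₁ + b·p₂ ≈ (0.258, -0.945, 0.199); φ = arcsin(p_z) ≈ 11.49°, λ = atan2(p_y, p_x) ≈ -74.75°.

≈ (11.5°N, 74.7°W)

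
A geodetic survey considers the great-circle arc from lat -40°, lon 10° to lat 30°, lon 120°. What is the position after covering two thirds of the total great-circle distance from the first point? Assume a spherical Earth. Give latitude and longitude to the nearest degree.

≈ lat 5°, lon 85°

The haversine formula gives a central angle δ ≈ 2.151 rad (123.3°) between the endpoints.
Interpolate at f = 2/3 with slerp weights a = sin((1−f)δ)/sin δ ≈ 0.786, b = sin(fδ)/sin δ ≈ 1.185.
p = a·p₁ + b·p₂ ≈ (0.080, 0.993, 0.087); φ = arcsin(p_z) ≈ 5.00°, λ = atan2(p_y, p_x) ≈ 85.40°.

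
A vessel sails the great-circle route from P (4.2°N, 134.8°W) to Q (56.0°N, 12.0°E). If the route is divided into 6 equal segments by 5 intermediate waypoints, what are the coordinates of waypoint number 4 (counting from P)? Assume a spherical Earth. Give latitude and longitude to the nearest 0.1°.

Convert each endpoint to a unit vector on the sphere (x = cos φ cos λ, y = cos φ sin λ, z = sin φ).
The central angle between the endpoints is δ = arccos(p₁·p₂) ≈ 1.989 rad (113.9°).
Interpolate at f = 4/6 with slerp weights a = sin((1−f)δ)/sin δ ≈ 0.673, b = sin(fδ)/sin δ ≈ 1.062.
p = a·p₁ + b·p₂ ≈ (0.107, -0.353, 0.929); φ = arcsin(p_z) ≈ 68.34°, λ = atan2(p_y, p_x) ≈ -73.08°.

≈ (68.3°N, 73.1°W)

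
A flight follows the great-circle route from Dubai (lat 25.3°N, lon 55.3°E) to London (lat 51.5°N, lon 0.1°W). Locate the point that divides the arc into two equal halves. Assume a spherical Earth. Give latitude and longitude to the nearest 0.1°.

≈ lat 41.7°N, lon 33.1°E

Write both endpoints as unit vectors p₁, p₂ with components (cos φ cos λ, cos φ sin λ, sin φ).
The central angle between the endpoints is δ = arccos(p₁·p₂) ≈ 0.858 rad (49.2°).
Interpolate at f = 1/2 with slerp weights a = sin((1−f)δ)/sin δ ≈ 0.550, b = sin(fδ)/sin δ ≈ 0.550.
p = a·p₁ + b·p₂ ≈ (0.625, 0.408, 0.665); φ = arcsin(p_z) ≈ 41.70°, λ = atan2(p_y, p_x) ≈ 33.13°.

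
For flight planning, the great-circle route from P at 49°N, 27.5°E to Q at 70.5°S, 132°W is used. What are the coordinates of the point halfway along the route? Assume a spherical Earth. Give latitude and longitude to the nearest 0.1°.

≈ 27.4°S, 8.7°E

Convert each endpoint to a unit vector on the sphere (x = cos φ cos λ, y = cos φ sin λ, z = sin φ).
The central angle between the endpoints is δ = arccos(p₁·p₂) ≈ 2.730 rad (156.4°).
Interpolate at f = 1/2 with slerp weights a = sin((1−f)δ)/sin δ ≈ 2.448, b = sin(fδ)/sin δ ≈ 2.448.
p = a·p₁ + b·p₂ ≈ (0.878, 0.134, -0.460); φ = arcsin(p_z) ≈ -27.39°, λ = atan2(p_y, p_x) ≈ 8.70°.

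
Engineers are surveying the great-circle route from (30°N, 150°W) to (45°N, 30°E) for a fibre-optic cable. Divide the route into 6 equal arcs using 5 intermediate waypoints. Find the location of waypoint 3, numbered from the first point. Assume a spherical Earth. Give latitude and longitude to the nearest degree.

≈ (82°N, 150°W)

The haversine formula gives a central angle δ ≈ 1.833 rad (105.0°) between the endpoints.
Interpolate at f = 3/6 with slerp weights a = sin((1−f)δ)/sin δ ≈ 0.821, b = sin(fδ)/sin δ ≈ 0.821.
p = a·p₁ + b·p₂ ≈ (-0.113, -0.065, 0.991); φ = arcsin(p_z) ≈ 82.50°, λ = atan2(p_y, p_x) ≈ -150.00°.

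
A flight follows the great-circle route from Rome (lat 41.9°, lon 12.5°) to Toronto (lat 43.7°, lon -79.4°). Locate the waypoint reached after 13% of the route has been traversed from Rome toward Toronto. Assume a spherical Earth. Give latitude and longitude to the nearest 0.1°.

Convert each endpoint to a unit vector on the sphere (x = cos φ cos λ, y = cos φ sin λ, z = sin φ).
The central angle between the endpoints is δ = arccos(p₁·p₂) ≈ 1.111 rad (63.7°).
Interpolate at f = 0.13 with slerp weights a = sin((1−f)δ)/sin δ ≈ 0.918, b = sin(fδ)/sin δ ≈ 0.161.
p = a·p₁ + b·p₂ ≈ (0.689, 0.034, 0.724); φ = arcsin(p_z) ≈ 46.41°, λ = atan2(p_y, p_x) ≈ 2.81°.

≈ lat 46.4°, lon 2.8°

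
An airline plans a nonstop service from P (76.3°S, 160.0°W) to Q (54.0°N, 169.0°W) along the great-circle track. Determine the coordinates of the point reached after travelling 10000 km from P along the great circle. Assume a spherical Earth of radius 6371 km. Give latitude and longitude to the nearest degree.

Convert each endpoint to a unit vector on the sphere (x = cos φ cos λ, y = cos φ sin λ, z = sin φ).
The central angle between the endpoints is δ = arccos(p₁·p₂) ≈ 2.276 rad (130.4°). The total great-circle distance is δ·R ≈ 2.276 × 6371 ≈ 14503 km, so the target fraction is f = 10000/14503 ≈ 0.690.
Interpolate at f ≈ 0.690 with slerp weights a = sin((1−f)δ)/sin δ ≈ 0.853, b = sin(fδ)/sin δ ≈ 1.314.
p = a·p₁ + b·p₂ ≈ (-0.948, -0.216, 0.234); φ = arcsin(p_z) ≈ 13.53°, λ = atan2(p_y, p_x) ≈ -167.14°.

≈ (14°N, 167°W)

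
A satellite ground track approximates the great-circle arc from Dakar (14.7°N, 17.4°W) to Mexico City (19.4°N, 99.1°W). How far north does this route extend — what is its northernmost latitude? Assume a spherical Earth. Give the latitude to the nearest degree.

The great circle lies in the plane with unit normal n̂ = (p₁ × p₂)/|p₁ × p₂|.
Here n̂_z ≈ -0.925; the vertex latitude is φ_max = arccos|n̂_z| ≈ 22.4°.

≈ 22°N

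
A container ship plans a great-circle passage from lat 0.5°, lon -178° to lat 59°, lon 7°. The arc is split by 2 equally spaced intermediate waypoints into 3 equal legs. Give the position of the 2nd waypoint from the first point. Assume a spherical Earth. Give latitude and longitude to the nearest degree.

Write both endpoints as unit vectors p₁, p₂ with components (cos φ cos λ, cos φ sin λ, sin φ).
The central angle between the endpoints is δ = arccos(p₁·p₂) ≈ 2.101 rad (120.4°).
Interpolate at f = 2/3 with slerp weights a = sin((1−f)δ)/sin δ ≈ 0.747, b = sin(fδ)/sin δ ≈ 1.142.
p = a·p₁ + b·p₂ ≈ (-0.163, 0.046, 0.986); φ = arcsin(p_z) ≈ 80.28°, λ = atan2(p_y, p_x) ≈ 164.32°.

≈ lat 80°, lon 164°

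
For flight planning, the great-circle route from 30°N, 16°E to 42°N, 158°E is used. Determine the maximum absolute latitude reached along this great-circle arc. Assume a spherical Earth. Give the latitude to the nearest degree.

The great circle lies in the plane with unit normal n̂ = (p₁ × p₂)/|p₁ × p₂|.
Here n̂_z ≈ +0.402; the vertex latitude is φ_max = arccos|n̂_z| ≈ 66.3°.

≈ 66°N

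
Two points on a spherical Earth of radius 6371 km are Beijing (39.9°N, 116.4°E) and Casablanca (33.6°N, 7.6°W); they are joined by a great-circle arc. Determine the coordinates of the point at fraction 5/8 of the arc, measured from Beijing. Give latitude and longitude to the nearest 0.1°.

Write both endpoints as unit vectors p₁, p₂ with components (cos φ cos λ, cos φ sin λ, sin φ).
The central angle between the endpoints is δ = arccos(p₁·p₂) ≈ 1.573 rad (90.1°).
Interpolate at f = 5/8 with slerp weights a = sin((1−f)δ)/sin δ ≈ 0.556, b = sin(fδ)/sin δ ≈ 0.832.
p = a·p₁ + b·p₂ ≈ (0.497, 0.291, 0.817); φ = arcsin(p_z) ≈ 54.83°, λ = atan2(p_y, p_x) ≈ 30.29°.

≈ (54.8°N, 30.3°E)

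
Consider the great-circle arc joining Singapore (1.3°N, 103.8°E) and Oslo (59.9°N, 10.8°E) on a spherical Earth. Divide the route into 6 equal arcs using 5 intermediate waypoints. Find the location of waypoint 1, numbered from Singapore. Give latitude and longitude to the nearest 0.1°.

From cos δ = sin φ₁ sin φ₂ + cos φ₁ cos φ₂ cos Δλ, the central angle is δ ≈ 1.577 rad (90.4°).
Interpolate at f = 1/6 with slerp weights a = sin((1−f)δ)/sin δ ≈ 0.967, b = sin(fδ)/sin δ ≈ 0.260.
p = a·p₁ + b·p₂ ≈ (-0.103, 0.964, 0.247); φ = arcsin(p_z) ≈ 14.29°, λ = atan2(p_y, p_x) ≈ 96.08°.

≈ 14.3°N, 96.1°E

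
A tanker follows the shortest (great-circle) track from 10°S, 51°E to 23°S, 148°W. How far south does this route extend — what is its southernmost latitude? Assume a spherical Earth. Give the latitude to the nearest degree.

The great circle lies in the plane with unit normal n̂ = (p₁ × p₂)/|p₁ × p₂|.
Here n̂_z ≈ +0.481; the vertex latitude is φ_max = arccos|n̂_z| ≈ 61.3°.
Check via Clairaut: cos φ_max = |cos φ₁| · sin C = cos(10.0°)·sin(150.8°) ≈ 0.481, again giving ≈ 61.3°.

≈ 61°S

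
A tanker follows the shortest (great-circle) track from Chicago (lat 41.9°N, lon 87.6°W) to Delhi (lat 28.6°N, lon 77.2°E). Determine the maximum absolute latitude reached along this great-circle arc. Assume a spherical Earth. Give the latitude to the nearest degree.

The great circle lies in the plane with unit normal n̂ = (p₁ × p₂)/|p₁ × p₂|.
Here n̂_z ≈ +0.180; the vertex latitude is φ_max = arccos|n̂_z| ≈ 79.6°.

≈ 80°N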